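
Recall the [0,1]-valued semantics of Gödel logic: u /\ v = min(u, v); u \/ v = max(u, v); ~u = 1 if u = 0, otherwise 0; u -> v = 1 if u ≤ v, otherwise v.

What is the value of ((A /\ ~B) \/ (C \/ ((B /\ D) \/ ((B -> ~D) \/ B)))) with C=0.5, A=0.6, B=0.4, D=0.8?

~B: Gödel ¬ of 0.4 = 0 (operand ≠ 0)
(A /\ ~B) = min(0.6, 0) = 0
(B /\ D) = min(0.4, 0.8) = 0.4
~D: Gödel ¬ of 0.8 = 0 (operand ≠ 0)
(B -> ~D): 0.4 > 0, so result = 0
((B -> ~D) \/ B) = max(0, 0.4) = 0.4
((B /\ D) \/ ((B -> ~D) \/ B)) = max(0.4, 0.4) = 0.4
(C \/ ((B /\ D) \/ ((B -> ~D) \/ B))) = max(0.5, 0.4) = 0.5
((A /\ ~B) \/ (C \/ ((B /\ D) \/ ((B -> ~D) \/ B)))) = max(0, 0.5) = 0.5

0.50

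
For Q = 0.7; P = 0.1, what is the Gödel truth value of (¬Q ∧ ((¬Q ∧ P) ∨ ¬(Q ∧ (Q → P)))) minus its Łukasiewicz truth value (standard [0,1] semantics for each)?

Gödel evaluation:
  ¬Q: Gödel ¬ of 0.7 = 0 (operand ≠ 0)
  ¬Q: Gödel ¬ of 0.7 = 0 (operand ≠ 0)
  (¬Q ∧ P) = min(0, 0.1) = 0
  (Q → P): 0.7 > 0.1, so result = 0.1
  (Q ∧ (Q → P)) = min(0.7, 0.1) = 0.1
  ¬(Q ∧ (Q → P)): Gödel ¬ of 0.1 = 0 (operand ≠ 0)
  ((¬Q ∧ P) ∨ ¬(Q ∧ (Q → P))) = max(0, 0) = 0
  (¬Q ∧ ((¬Q ∧ P) ∨ ¬(Q ∧ (Q → P)))) = min(0, 0) = 0
  Gödel value = 0
Łukasiewicz evaluation:
  ¬Q: Łukasiewicz ¬ gives 1 − 0.7 = 0.3
  ¬Q: Łukasiewicz ¬ gives 1 − 0.7 = 0.3
  (¬Q ∧ P) = min(0.3, 0.1) = 0.1
  (Q → P): min(1, 1 − 0.7 + 0.1) = 0.4
  (Q ∧ (Q → P)) = min(0.7, 0.4) = 0.4
  ¬(Q ∧ (Q → P)): Łukasiewicz ¬ gives 1 − 0.4 = 0.6
  ((¬Q ∧ P) ∨ ¬(Q ∧ (Q → P))) = max(0.1, 0.6) = 0.6
  (¬Q ∧ ((¬Q ∧ P) ∨ ¬(Q ∧ (Q → P)))) = min(0.3, 0.6) = 0.3
  Łukasiewicz value = 0.3
Difference: 0 − 0.3 = -0.30

-0.30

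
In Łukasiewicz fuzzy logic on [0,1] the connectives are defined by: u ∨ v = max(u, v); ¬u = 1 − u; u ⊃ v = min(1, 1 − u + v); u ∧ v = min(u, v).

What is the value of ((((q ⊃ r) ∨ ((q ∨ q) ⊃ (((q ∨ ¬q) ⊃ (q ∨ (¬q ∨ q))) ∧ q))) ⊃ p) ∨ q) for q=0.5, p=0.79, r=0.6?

0.79

(q ⊃ r): min(1, 1 − 0.5 + 0.6) = 1
(q ∨ q) = max(0.5, 0.5) = 0.5
¬q: Łukasiewicz ¬ gives 1 − 0.5 = 0.5
(q ∨ ¬q) = max(0.5, 0.5) = 0.5
¬q: Łukasiewicz ¬ gives 1 − 0.5 = 0.5
(¬q ∨ q) = max(0.5, 0.5) = 0.5
(q ∨ (¬q ∨ q)) = max(0.5, 0.5) = 0.5
((q ∨ ¬q) ⊃ (q ∨ (¬q ∨ q))): min(1, 1 − 0.5 + 0.5) = 1
(((q ∨ ¬q) ⊃ (q ∨ (¬q ∨ q))) ∧ q) = min(1, 0.5) = 0.5
((q ∨ q) ⊃ (((q ∨ ¬q) ⊃ (q ∨ (¬q ∨ q))) ∧ q)): min(1, 1 − 0.5 + 0.5) = 1
((q ⊃ r) ∨ ((q ∨ q) ⊃ (((q ∨ ¬q) ⊃ (q ∨ (¬q ∨ q))) ∧ q))) = max(1, 1) = 1
(((q ⊃ r) ∨ ((q ∨ q) ⊃ (((q ∨ ¬q) ⊃ (q ∨ (¬q ∨ q))) ∧ q))) ⊃ p): min(1, 1 − 1 + 0.79) = 0.79
((((q ⊃ r) ∨ ((q ∨ q) ⊃ (((q ∨ ¬q) ⊃ (q ∨ (¬q ∨ q))) ∧ q))) ⊃ p) ∨ q) = max(0.79, 0.5) = 0.79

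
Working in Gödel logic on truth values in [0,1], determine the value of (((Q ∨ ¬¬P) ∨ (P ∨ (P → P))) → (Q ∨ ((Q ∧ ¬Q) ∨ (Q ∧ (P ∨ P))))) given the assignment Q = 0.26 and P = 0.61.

¬P: Gödel ¬ of 0.61 = 0 (operand ≠ 0)
¬¬P: Gödel ¬ of 0 = 1 (operand is 0)
(Q ∨ ¬¬P) = max(0.26, 1) = 1
(P → P): 0.61 ≤ 0.61, so result = 1
(P ∨ (P → P)) = max(0.61, 1) = 1
((Q ∨ ¬¬P) ∨ (P ∨ (P → P))) = max(1, 1) = 1
¬Q: Gödel ¬ of 0.26 = 0 (operand ≠ 0)
(Q ∧ ¬Q) = min(0.26, 0) = 0
(P ∨ P) = max(0.61, 0.61) = 0.61
(Q ∧ (P ∨ P)) = min(0.26, 0.61) = 0.26
((Q ∧ ¬Q) ∨ (Q ∧ (P ∨ P))) = max(0, 0.26) = 0.26
(Q ∨ ((Q ∧ ¬Q) ∨ (Q ∧ (P ∨ P)))) = max(0.26, 0.26) = 0.26
(((Q ∨ ¬¬P) ∨ (P ∨ (P → P))) → (Q ∨ ((Q ∧ ¬Q) ∨ (Q ∧ (P ∨ P))))): 1 > 0.26, so result = 0.26

0.26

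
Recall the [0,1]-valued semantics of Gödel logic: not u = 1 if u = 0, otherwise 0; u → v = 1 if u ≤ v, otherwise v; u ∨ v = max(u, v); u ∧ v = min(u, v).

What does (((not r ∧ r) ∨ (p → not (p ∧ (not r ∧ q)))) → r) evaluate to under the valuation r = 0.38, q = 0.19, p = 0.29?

0.38

not r: Gödel ¬ of 0.38 = 0 (operand ≠ 0)
(not r ∧ r) = min(0, 0.38) = 0
not r: Gödel ¬ of 0.38 = 0 (operand ≠ 0)
(not r ∧ q) = min(0, 0.19) = 0
(p ∧ (not r ∧ q)) = min(0.29, 0) = 0
not (p ∧ (not r ∧ q)): Gödel ¬ of 0 = 1 (operand is 0)
(p → not (p ∧ (not r ∧ q))): 0.29 ≤ 1, so result = 1
((not r ∧ r) ∨ (p → not (p ∧ (not r ∧ q)))) = max(0, 1) = 1
(((not r ∧ r) ∨ (p → not (p ∧ (not r ∧ q)))) → r): 1 > 0.38, so result = 0.38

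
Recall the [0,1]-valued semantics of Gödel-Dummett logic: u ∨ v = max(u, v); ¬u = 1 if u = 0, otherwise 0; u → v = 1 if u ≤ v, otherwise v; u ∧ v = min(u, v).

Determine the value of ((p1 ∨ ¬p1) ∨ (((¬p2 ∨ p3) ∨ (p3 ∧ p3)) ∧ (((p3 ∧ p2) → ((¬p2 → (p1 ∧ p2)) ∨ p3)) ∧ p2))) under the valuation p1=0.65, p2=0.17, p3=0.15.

¬p1: Gödel ¬ of 0.65 = 0 (operand ≠ 0)
(p1 ∨ ¬p1) = max(0.65, 0) = 0.65
¬p2: Gödel ¬ of 0.17 = 0 (operand ≠ 0)
(¬p2 ∨ p3) = max(0, 0.15) = 0.15
(p3 ∧ p3) = min(0.15, 0.15) = 0.15
((¬p2 ∨ p3) ∨ (p3 ∧ p3)) = max(0.15, 0.15) = 0.15
(p3 ∧ p2) = min(0.15, 0.17) = 0.15
¬p2: Gödel ¬ of 0.17 = 0 (operand ≠ 0)
(p1 ∧ p2) = min(0.65, 0.17) = 0.17
(¬p2 → (p1 ∧ p2)): 0 ≤ 0.17, so result = 1
((¬p2 → (p1 ∧ p2)) ∨ p3) = max(1, 0.15) = 1
((p3 ∧ p2) → ((¬p2 → (p1 ∧ p2)) ∨ p3)): 0.15 ≤ 1, so result = 1
(((p3 ∧ p2) → ((¬p2 → (p1 ∧ p2)) ∨ p3)) ∧ p2) = min(1, 0.17) = 0.17
(((¬p2 ∨ p3) ∨ (p3 ∧ p3)) ∧ (((p3 ∧ p2) → ((¬p2 → (p1 ∧ p2)) ∨ p3)) ∧ p2)) = min(0.15, 0.17) = 0.15
((p1 ∨ ¬p1) ∨ (((¬p2 ∨ p3) ∨ (p3 ∧ p3)) ∧ (((p3 ∧ p2) → ((¬p2 → (p1 ∧ p2)) ∨ p3)) ∧ p2))) = max(0.65, 0.15) = 0.65

0.65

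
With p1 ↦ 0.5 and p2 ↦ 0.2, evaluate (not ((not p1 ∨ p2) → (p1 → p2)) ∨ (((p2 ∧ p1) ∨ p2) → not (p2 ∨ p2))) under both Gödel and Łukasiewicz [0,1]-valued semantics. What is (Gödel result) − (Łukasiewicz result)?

Gödel evaluation:
  not p1: Gödel ¬ of 0.5 = 0 (operand ≠ 0)
  (not p1 ∨ p2) = max(0, 0.2) = 0.2
  (p1 → p2): 0.5 > 0.2, so result = 0.2
  ((not p1 ∨ p2) → (p1 → p2)): 0.2 ≤ 0.2, so result = 1
  not ((not p1 ∨ p2) → (p1 → p2)): Gödel ¬ of 1 = 0 (operand ≠ 0)
  (p2 ∧ p1) = min(0.2, 0.5) = 0.2
  ((p2 ∧ p1) ∨ p2) = max(0.2, 0.2) = 0.2
  (p2 ∨ p2) = max(0.2, 0.2) = 0.2
  not (p2 ∨ p2): Gödel ¬ of 0.2 = 0 (operand ≠ 0)
  (((p2 ∧ p1) ∨ p2) → not (p2 ∨ p2)): 0.2 > 0, so result = 0
  (not ((not p1 ∨ p2) → (p1 → p2)) ∨ (((p2 ∧ p1) ∨ p2) → not (p2 ∨ p2))) = max(0, 0) = 0
  Gödel value = 0
Łukasiewicz evaluation:
  not p1: Łukasiewicz ¬ gives 1 − 0.5 = 0.5
  (not p1 ∨ p2) = max(0.5, 0.2) = 0.5
  (p1 → p2): min(1, 1 − 0.5 + 0.2) = 0.7
  ((not p1 ∨ p2) → (p1 → p2)): min(1, 1 − 0.5 + 0.7) = 1
  not ((not p1 ∨ p2) → (p1 → p2)): Łukasiewicz ¬ gives 1 − 1 = 0
  (p2 ∧ p1) = min(0.2, 0.5) = 0.2
  ((p2 ∧ p1) ∨ p2) = max(0.2, 0.2) = 0.2
  (p2 ∨ p2) = max(0.2, 0.2) = 0.2
  not (p2 ∨ p2): Łukasiewicz ¬ gives 1 − 0.2 = 0.8
  (((p2 ∧ p1) ∨ p2) → not (p2 ∨ p2)): min(1, 1 − 0.2 + 0.8) = 1
  (not ((not p1 ∨ p2) → (p1 → p2)) ∨ (((p2 ∧ p1) ∨ p2) → not (p2 ∨ p2))) = max(0, 1) = 1
  Łukasiewicz value = 1
Difference: 0 − 1 = -1.00

-1.00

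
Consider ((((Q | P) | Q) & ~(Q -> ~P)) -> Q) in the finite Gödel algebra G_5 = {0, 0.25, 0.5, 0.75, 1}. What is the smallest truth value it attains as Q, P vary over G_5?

The minimum is attained at Q = 0.25, P = 0.5:
  (Q | P) = max(0.25, 0.5) = 0.5
  ((Q | P) | Q) = max(0.5, 0.25) = 0.5
  ~P: Gödel ¬ of 0.5 = 0 (operand ≠ 0)
  (Q -> ~P): 0.25 > 0, so result = 0
  ~(Q -> ~P): Gödel ¬ of 0 = 1 (operand is 0)
  (((Q | P) | Q) & ~(Q -> ~P)) = min(0.5, 1) = 0.5
  ((((Q | P) | Q) & ~(Q -> ~P)) -> Q): 0.5 > 0.25, so result = 0.25
Checking all 25 assignments confirms none give a value below 0.25.

0.25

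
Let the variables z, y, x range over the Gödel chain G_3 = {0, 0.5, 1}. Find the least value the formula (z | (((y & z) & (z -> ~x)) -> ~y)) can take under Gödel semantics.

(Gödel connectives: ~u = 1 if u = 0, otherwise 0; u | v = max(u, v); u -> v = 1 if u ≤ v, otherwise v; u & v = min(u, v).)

0.50

The minimum is attained at z = 0.5, y = 0.5, x = 0:
  (y & z) = min(0.5, 0.5) = 0.5
  ~x: Gödel ¬ of 0 = 1 (operand is 0)
  (z -> ~x): 0.5 ≤ 1, so result = 1
  ((y & z) & (z -> ~x)) = min(0.5, 1) = 0.5
  ~y: Gödel ¬ of 0.5 = 0 (operand ≠ 0)
  (((y & z) & (z -> ~x)) -> ~y): 0.5 > 0, so result = 0
  (z | (((y & z) & (z -> ~x)) -> ~y)) = max(0.5, 0) = 0.5
Checking all 27 assignments confirms none give a value below 0.50.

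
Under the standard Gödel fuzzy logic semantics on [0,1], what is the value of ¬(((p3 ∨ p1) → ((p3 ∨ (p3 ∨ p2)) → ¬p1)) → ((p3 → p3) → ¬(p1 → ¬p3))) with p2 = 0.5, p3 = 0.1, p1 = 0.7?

(p3 ∨ p1) = max(0.1, 0.7) = 0.7
(p3 ∨ p2) = max(0.1, 0.5) = 0.5
(p3 ∨ (p3 ∨ p2)) = max(0.1, 0.5) = 0.5
¬p1: Gödel ¬ of 0.7 = 0 (operand ≠ 0)
((p3 ∨ (p3 ∨ p2)) → ¬p1): 0.5 > 0, so result = 0
((p3 ∨ p1) → ((p3 ∨ (p3 ∨ p2)) → ¬p1)): 0.7 > 0, so result = 0
(p3 → p3): 0.1 ≤ 0.1, so result = 1
¬p3: Gödel ¬ of 0.1 = 0 (operand ≠ 0)
(p1 → ¬p3): 0.7 > 0, so result = 0
¬(p1 → ¬p3): Gödel ¬ of 0 = 1 (operand is 0)
((p3 → p3) → ¬(p1 → ¬p3)): 1 ≤ 1, so result = 1
(((p3 ∨ p1) → ((p3 ∨ (p3 ∨ p2)) → ¬p1)) → ((p3 → p3) → ¬(p1 → ¬p3))): 0 ≤ 1, so result = 1
¬(((p3 ∨ p1) → ((p3 ∨ (p3 ∨ p2)) → ¬p1)) → ((p3 → p3) → ¬(p1 → ¬p3))): Gödel ¬ of 1 = 0 (operand ≠ 0)

0.00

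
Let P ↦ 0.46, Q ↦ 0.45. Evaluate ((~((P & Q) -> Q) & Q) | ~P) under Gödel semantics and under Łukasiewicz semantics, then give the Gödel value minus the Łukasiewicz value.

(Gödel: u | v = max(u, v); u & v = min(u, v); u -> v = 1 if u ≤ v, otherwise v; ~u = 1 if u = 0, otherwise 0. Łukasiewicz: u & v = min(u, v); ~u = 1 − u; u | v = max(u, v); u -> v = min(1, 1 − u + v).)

Gödel evaluation:
  (P & Q) = min(0.46, 0.45) = 0.45
  ((P & Q) -> Q): 0.45 ≤ 0.45, so result = 1
  ~((P & Q) -> Q): Gödel ¬ of 1 = 0 (operand ≠ 0)
  (~((P & Q) -> Q) & Q) = min(0, 0.45) = 0
  ~P: Gödel ¬ of 0.46 = 0 (operand ≠ 0)
  ((~((P & Q) -> Q) & Q) | ~P) = max(0, 0) = 0
  Gödel value = 0
Łukasiewicz evaluation:
  (P & Q) = min(0.46, 0.45) = 0.45
  ((P & Q) -> Q): min(1, 1 − 0.45 + 0.45) = 1
  ~((P & Q) -> Q): Łukasiewicz ¬ gives 1 − 1 = 0
  (~((P & Q) -> Q) & Q) = min(0, 0.45) = 0
  ~P: Łukasiewicz ¬ gives 1 − 0.46 = 0.54
  ((~((P & Q) -> Q) & Q) | ~P) = max(0, 0.54) = 0.54
  Łukasiewicz value = 0.54
Difference: 0 − 0.54 = -0.54

-0.54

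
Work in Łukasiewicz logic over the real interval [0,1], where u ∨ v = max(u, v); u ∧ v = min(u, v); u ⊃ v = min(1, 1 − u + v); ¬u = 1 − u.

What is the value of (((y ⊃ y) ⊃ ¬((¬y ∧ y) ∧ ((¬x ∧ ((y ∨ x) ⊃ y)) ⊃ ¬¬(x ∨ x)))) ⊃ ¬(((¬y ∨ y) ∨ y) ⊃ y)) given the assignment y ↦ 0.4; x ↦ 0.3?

(y ⊃ y): min(1, 1 − 0.4 + 0.4) = 1
¬y: Łukasiewicz ¬ gives 1 − 0.4 = 0.6
(¬y ∧ y) = min(0.6, 0.4) = 0.4
¬x: Łukasiewicz ¬ gives 1 − 0.3 = 0.7
(y ∨ x) = max(0.4, 0.3) = 0.4
((y ∨ x) ⊃ y): min(1, 1 − 0.4 + 0.4) = 1
(¬x ∧ ((y ∨ x) ⊃ y)) = min(0.7, 1) = 0.7
(x ∨ x) = max(0.3, 0.3) = 0.3
¬(x ∨ x): Łukasiewicz ¬ gives 1 − 0.3 = 0.7
¬¬(x ∨ x): Łukasiewicz ¬ gives 1 − 0.7 = 0.3
((¬x ∧ ((y ∨ x) ⊃ y)) ⊃ ¬¬(x ∨ x)): min(1, 1 − 0.7 + 0.3) = 0.6
((¬y ∧ y) ∧ ((¬x ∧ ((y ∨ x) ⊃ y)) ⊃ ¬¬(x ∨ x))) = min(0.4, 0.6) = 0.4
¬((¬y ∧ y) ∧ ((¬x ∧ ((y ∨ x) ⊃ y)) ⊃ ¬¬(x ∨ x))): Łukasiewicz ¬ gives 1 − 0.4 = 0.6
((y ⊃ y) ⊃ ¬((¬y ∧ y) ∧ ((¬x ∧ ((y ∨ x) ⊃ y)) ⊃ ¬¬(x ∨ x)))): min(1, 1 − 1 + 0.6) = 0.6
¬y: Łukasiewicz ¬ gives 1 − 0.4 = 0.6
(¬y ∨ y) = max(0.6, 0.4) = 0.6
((¬y ∨ y) ∨ y) = max(0.6, 0.4) = 0.6
(((¬y ∨ y) ∨ y) ⊃ y): min(1, 1 − 0.6 + 0.4) = 0.8
¬(((¬y ∨ y) ∨ y) ⊃ y): Łukasiewicz ¬ gives 1 − 0.8 = 0.2
(((y ⊃ y) ⊃ ¬((¬y ∧ y) ∧ ((¬x ∧ ((y ∨ x) ⊃ y)) ⊃ ¬¬(x ∨ x)))) ⊃ ¬(((¬y ∨ y) ∨ y) ⊃ y)): min(1, 1 − 0.6 + 0.2) = 0.6

0.60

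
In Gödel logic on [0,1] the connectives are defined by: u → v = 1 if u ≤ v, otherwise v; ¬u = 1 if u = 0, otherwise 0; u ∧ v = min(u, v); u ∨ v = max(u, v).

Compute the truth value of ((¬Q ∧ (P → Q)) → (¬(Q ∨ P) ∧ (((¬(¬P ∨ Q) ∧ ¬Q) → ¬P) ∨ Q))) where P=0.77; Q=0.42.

¬Q: Gödel ¬ of 0.42 = 0 (operand ≠ 0)
(P → Q): 0.77 > 0.42, so result = 0.42
(¬Q ∧ (P → Q)) = min(0, 0.42) = 0
(Q ∨ P) = max(0.42, 0.77) = 0.77
¬(Q ∨ P): Gödel ¬ of 0.77 = 0 (operand ≠ 0)
¬P: Gödel ¬ of 0.77 = 0 (operand ≠ 0)
(¬P ∨ Q) = max(0, 0.42) = 0.42
¬(¬P ∨ Q): Gödel ¬ of 0.42 = 0 (operand ≠ 0)
¬Q: Gödel ¬ of 0.42 = 0 (operand ≠ 0)
(¬(¬P ∨ Q) ∧ ¬Q) = min(0, 0) = 0
¬P: Gödel ¬ of 0.77 = 0 (operand ≠ 0)
((¬(¬P ∨ Q) ∧ ¬Q) → ¬P): 0 ≤ 0, so result = 1
(((¬(¬P ∨ Q) ∧ ¬Q) → ¬P) ∨ Q) = max(1, 0.42) = 1
(¬(Q ∨ P) ∧ (((¬(¬P ∨ Q) ∧ ¬Q) → ¬P) ∨ Q)) = min(0, 1) = 0
((¬Q ∧ (P → Q)) → (¬(Q ∨ P) ∧ (((¬(¬P ∨ Q) ∧ ¬Q) → ¬P) ∨ Q))): 0 ≤ 0, so result = 1

1.00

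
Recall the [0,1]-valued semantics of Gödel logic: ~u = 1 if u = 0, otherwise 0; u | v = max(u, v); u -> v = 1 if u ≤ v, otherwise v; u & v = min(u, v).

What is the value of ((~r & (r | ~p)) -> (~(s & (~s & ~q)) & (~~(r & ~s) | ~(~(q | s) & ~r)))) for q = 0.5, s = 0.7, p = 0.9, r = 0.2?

1.00

~r: Gödel ¬ of 0.2 = 0 (operand ≠ 0)
~p: Gödel ¬ of 0.9 = 0 (operand ≠ 0)
(r | ~p) = max(0.2, 0) = 0.2
(~r & (r | ~p)) = min(0, 0.2) = 0
~s: Gödel ¬ of 0.7 = 0 (operand ≠ 0)
~q: Gödel ¬ of 0.5 = 0 (operand ≠ 0)
(~s & ~q) = min(0, 0) = 0
(s & (~s & ~q)) = min(0.7, 0) = 0
~(s & (~s & ~q)): Gödel ¬ of 0 = 1 (operand is 0)
~s: Gödel ¬ of 0.7 = 0 (operand ≠ 0)
(r & ~s) = min(0.2, 0) = 0
~(r & ~s): Gödel ¬ of 0 = 1 (operand is 0)
~~(r & ~s): Gödel ¬ of 1 = 0 (operand ≠ 0)
(q | s) = max(0.5, 0.7) = 0.7
~(q | s): Gödel ¬ of 0.7 = 0 (operand ≠ 0)
~r: Gödel ¬ of 0.2 = 0 (operand ≠ 0)
(~(q | s) & ~r) = min(0, 0) = 0
~(~(q | s) & ~r): Gödel ¬ of 0 = 1 (operand is 0)
(~~(r & ~s) | ~(~(q | s) & ~r)) = max(0, 1) = 1
(~(s & (~s & ~q)) & (~~(r & ~s) | ~(~(q | s) & ~r))) = min(1, 1) = 1
((~r & (r | ~p)) -> (~(s & (~s & ~q)) & (~~(r & ~s) | ~(~(q | s) & ~r)))): 0 ≤ 1, so result = 1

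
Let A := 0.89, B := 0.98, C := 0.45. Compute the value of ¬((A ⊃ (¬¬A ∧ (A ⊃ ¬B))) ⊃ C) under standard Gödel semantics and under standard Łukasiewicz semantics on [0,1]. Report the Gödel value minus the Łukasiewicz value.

0.00

Gödel evaluation:
  ¬A: Gödel ¬ of 0.89 = 0 (operand ≠ 0)
  ¬¬A: Gödel ¬ of 0 = 1 (operand is 0)
  ¬B: Gödel ¬ of 0.98 = 0 (operand ≠ 0)
  (A ⊃ ¬B): 0.89 > 0, so result = 0
  (¬¬A ∧ (A ⊃ ¬B)) = min(1, 0) = 0
  (A ⊃ (¬¬A ∧ (A ⊃ ¬B))): 0.89 > 0, so result = 0
  ((A ⊃ (¬¬A ∧ (A ⊃ ¬B))) ⊃ C): 0 ≤ 0.45, so result = 1
  ¬((A ⊃ (¬¬A ∧ (A ⊃ ¬B))) ⊃ C): Gödel ¬ of 1 = 0 (operand ≠ 0)
  Gödel value = 0
Łukasiewicz evaluation:
  ¬A: Łukasiewicz ¬ gives 1 − 0.89 = 0.11
  ¬¬A: Łukasiewicz ¬ gives 1 − 0.11 = 0.89
  ¬B: Łukasiewicz ¬ gives 1 − 0.98 = 0.02
  (A ⊃ ¬B): min(1, 1 − 0.89 + 0.02) = 0.13
  (¬¬A ∧ (A ⊃ ¬B)) = min(0.89, 0.13) = 0.13
  (A ⊃ (¬¬A ∧ (A ⊃ ¬B))): min(1, 1 − 0.89 + 0.13) = 0.24
  ((A ⊃ (¬¬A ∧ (A ⊃ ¬B))) ⊃ C): min(1, 1 − 0.24 + 0.45) = 1
  ¬((A ⊃ (¬¬A ∧ (A ⊃ ¬B))) ⊃ C): Łukasiewicz ¬ gives 1 − 1 = 0
  Łukasiewicz value = 0
Difference: 0 − 0 = 0.00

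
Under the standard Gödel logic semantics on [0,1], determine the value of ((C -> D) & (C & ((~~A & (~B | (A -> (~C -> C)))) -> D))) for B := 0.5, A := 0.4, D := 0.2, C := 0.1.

(C -> D): 0.1 ≤ 0.2, so result = 1
~A: Gödel ¬ of 0.4 = 0 (operand ≠ 0)
~~A: Gödel ¬ of 0 = 1 (operand is 0)
~B: Gödel ¬ of 0.5 = 0 (operand ≠ 0)
~C: Gödel ¬ of 0.1 = 0 (operand ≠ 0)
(~C -> C): 0 ≤ 0.1, so result = 1
(A -> (~C -> C)): 0.4 ≤ 1, so result = 1
(~B | (A -> (~C -> C))) = max(0, 1) = 1
(~~A & (~B | (A -> (~C -> C)))) = min(1, 1) = 1
((~~A & (~B | (A -> (~C -> C)))) -> D): 1 > 0.2, so result = 0.2
(C & ((~~A & (~B | (A -> (~C -> C)))) -> D)) = min(0.1, 0.2) = 0.1
((C -> D) & (C & ((~~A & (~B | (A -> (~C -> C)))) -> D))) = min(1, 0.1) = 0.1

0.10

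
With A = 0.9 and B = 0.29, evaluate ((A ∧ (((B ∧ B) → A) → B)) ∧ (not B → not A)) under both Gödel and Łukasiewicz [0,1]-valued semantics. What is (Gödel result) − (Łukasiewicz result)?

0.00

Gödel evaluation:
  (B ∧ B) = min(0.29, 0.29) = 0.29
  ((B ∧ B) → A): 0.29 ≤ 0.9, so result = 1
  (((B ∧ B) → A) → B): 1 > 0.29, so result = 0.29
  (A ∧ (((B ∧ B) → A) → B)) = min(0.9, 0.29) = 0.29
  not B: Gödel ¬ of 0.29 = 0 (operand ≠ 0)
  not A: Gödel ¬ of 0.9 = 0 (operand ≠ 0)
  (not B → not A): 0 ≤ 0, so result = 1
  ((A ∧ (((B ∧ B) → A) → B)) ∧ (not B → not A)) = min(0.29, 1) = 0.29
  Gödel value = 0.29
Łukasiewicz evaluation:
  (B ∧ B) = min(0.29, 0.29) = 0.29
  ((B ∧ B) → A): min(1, 1 − 0.29 + 0.9) = 1
  (((B ∧ B) → A) → B): min(1, 1 − 1 + 0.29) = 0.29
  (A ∧ (((B ∧ B) → A) → B)) = min(0.9, 0.29) = 0.29
  not B: Łukasiewicz ¬ gives 1 − 0.29 = 0.71
  not A: Łukasiewicz ¬ gives 1 − 0.9 = 0.1
  (not B → not A): min(1, 1 − 0.71 + 0.1) = 0.39
  ((A ∧ (((B ∧ B) → A) → B)) ∧ (not B → not A)) = min(0.29, 0.39) = 0.29
  Łukasiewicz value = 0.29
Difference: 0.29 − 0.29 = 0.00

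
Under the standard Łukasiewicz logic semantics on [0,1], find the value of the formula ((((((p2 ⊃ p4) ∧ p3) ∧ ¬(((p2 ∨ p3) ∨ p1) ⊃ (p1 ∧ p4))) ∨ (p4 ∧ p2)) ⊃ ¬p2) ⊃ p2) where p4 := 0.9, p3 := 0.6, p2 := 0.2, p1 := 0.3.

(p2 ⊃ p4): min(1, 1 − 0.2 + 0.9) = 1
((p2 ⊃ p4) ∧ p3) = min(1, 0.6) = 0.6
(p2 ∨ p3) = max(0.2, 0.6) = 0.6
((p2 ∨ p3) ∨ p1) = max(0.6, 0.3) = 0.6
(p1 ∧ p4) = min(0.3, 0.9) = 0.3
(((p2 ∨ p3) ∨ p1) ⊃ (p1 ∧ p4)): min(1, 1 − 0.6 + 0.3) = 0.7
¬(((p2 ∨ p3) ∨ p1) ⊃ (p1 ∧ p4)): Łukasiewicz ¬ gives 1 − 0.7 = 0.3
(((p2 ⊃ p4) ∧ p3) ∧ ¬(((p2 ∨ p3) ∨ p1) ⊃ (p1 ∧ p4))) = min(0.6, 0.3) = 0.3
(p4 ∧ p2) = min(0.9, 0.2) = 0.2
((((p2 ⊃ p4) ∧ p3) ∧ ¬(((p2 ∨ p3) ∨ p1) ⊃ (p1 ∧ p4))) ∨ (p4 ∧ p2)) = max(0.3, 0.2) = 0.3
¬p2: Łukasiewicz ¬ gives 1 − 0.2 = 0.8
(((((p2 ⊃ p4) ∧ p3) ∧ ¬(((p2 ∨ p3) ∨ p1) ⊃ (p1 ∧ p4))) ∨ (p4 ∧ p2)) ⊃ ¬p2): min(1, 1 − 0.3 + 0.8) = 1
((((((p2 ⊃ p4) ∧ p3) ∧ ¬(((p2 ∨ p3) ∨ p1) ⊃ (p1 ∧ p4))) ∨ (p4 ∧ p2)) ⊃ ¬p2) ⊃ p2): min(1, 1 − 1 + 0.2) = 0.2

0.20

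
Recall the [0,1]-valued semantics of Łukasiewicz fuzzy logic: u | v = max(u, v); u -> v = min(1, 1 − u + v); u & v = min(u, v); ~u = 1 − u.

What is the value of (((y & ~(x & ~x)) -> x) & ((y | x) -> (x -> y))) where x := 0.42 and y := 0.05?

~x: Łukasiewicz ¬ gives 1 − 0.42 = 0.58
(x & ~x) = min(0.42, 0.58) = 0.42
~(x & ~x): Łukasiewicz ¬ gives 1 − 0.42 = 0.58
(y & ~(x & ~x)) = min(0.05, 0.58) = 0.05
((y & ~(x & ~x)) -> x): min(1, 1 − 0.05 + 0.42) = 1
(y | x) = max(0.05, 0.42) = 0.42
(x -> y): min(1, 1 − 0.42 + 0.05) = 0.63
((y | x) -> (x -> y)): min(1, 1 − 0.42 + 0.63) = 1
(((y & ~(x & ~x)) -> x) & ((y | x) -> (x -> y))) = min(1, 1) = 1

1.00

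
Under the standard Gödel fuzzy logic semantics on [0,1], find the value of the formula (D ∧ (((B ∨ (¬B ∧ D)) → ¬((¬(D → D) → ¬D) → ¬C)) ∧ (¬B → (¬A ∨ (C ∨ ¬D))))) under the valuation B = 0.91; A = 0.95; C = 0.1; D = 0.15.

¬B: Gödel ¬ of 0.91 = 0 (operand ≠ 0)
(¬B ∧ D) = min(0, 0.15) = 0
(B ∨ (¬B ∧ D)) = max(0.91, 0) = 0.91
(D → D): 0.15 ≤ 0.15, so result = 1
¬(D → D): Gödel ¬ of 1 = 0 (operand ≠ 0)
¬D: Gödel ¬ of 0.15 = 0 (operand ≠ 0)
(¬(D → D) → ¬D): 0 ≤ 0, so result = 1
¬C: Gödel ¬ of 0.1 = 0 (operand ≠ 0)
((¬(D → D) → ¬D) → ¬C): 1 > 0, so result = 0
¬((¬(D → D) → ¬D) → ¬C): Gödel ¬ of 0 = 1 (operand is 0)
((B ∨ (¬B ∧ D)) → ¬((¬(D → D) → ¬D) → ¬C)): 0.91 ≤ 1, so result = 1
¬B: Gödel ¬ of 0.91 = 0 (operand ≠ 0)
¬A: Gödel ¬ of 0.95 = 0 (operand ≠ 0)
¬D: Gödel ¬ of 0.15 = 0 (operand ≠ 0)
(C ∨ ¬D) = max(0.1, 0) = 0.1
(¬A ∨ (C ∨ ¬D)) = max(0, 0.1) = 0.1
(¬B → (¬A ∨ (C ∨ ¬D))): 0 ≤ 0.1, so result = 1
(((B ∨ (¬B ∧ D)) → ¬((¬(D → D) → ¬D) → ¬C)) ∧ (¬B → (¬A ∨ (C ∨ ¬D)))) = min(1, 1) = 1
(D ∧ (((B ∨ (¬B ∧ D)) → ¬((¬(D → D) → ¬D) → ¬C)) ∧ (¬B → (¬A ∨ (C ∨ ¬D))))) = min(0.15, 1) = 0.15

0.15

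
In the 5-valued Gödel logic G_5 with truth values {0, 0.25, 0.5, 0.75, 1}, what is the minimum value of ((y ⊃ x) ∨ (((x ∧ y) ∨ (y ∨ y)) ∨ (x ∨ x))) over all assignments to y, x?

0.25

The minimum is attained at y = 0.25, x = 0:
  (y ⊃ x): 0.25 > 0, so result = 0
  (x ∧ y) = min(0, 0.25) = 0
  (y ∨ y) = max(0.25, 0.25) = 0.25
  ((x ∧ y) ∨ (y ∨ y)) = max(0, 0.25) = 0.25
  (x ∨ x) = max(0, 0) = 0
  (((x ∧ y) ∨ (y ∨ y)) ∨ (x ∨ x)) = max(0.25, 0) = 0.25
  ((y ⊃ x) ∨ (((x ∧ y) ∨ (y ∨ y)) ∨ (x ∨ x))) = max(0, 0.25) = 0.25
Checking all 25 assignments confirms none give a value below 0.25.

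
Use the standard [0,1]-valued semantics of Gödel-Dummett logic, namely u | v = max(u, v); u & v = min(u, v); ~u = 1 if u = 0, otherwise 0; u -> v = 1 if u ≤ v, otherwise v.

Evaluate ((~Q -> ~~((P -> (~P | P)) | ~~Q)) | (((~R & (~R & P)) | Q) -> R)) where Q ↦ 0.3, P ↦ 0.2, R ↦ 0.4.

1.00

~Q: Gödel ¬ of 0.3 = 0 (operand ≠ 0)
~P: Gödel ¬ of 0.2 = 0 (operand ≠ 0)
(~P | P) = max(0, 0.2) = 0.2
(P -> (~P | P)): 0.2 ≤ 0.2, so result = 1
~Q: Gödel ¬ of 0.3 = 0 (operand ≠ 0)
~~Q: Gödel ¬ of 0 = 1 (operand is 0)
((P -> (~P | P)) | ~~Q) = max(1, 1) = 1
~((P -> (~P | P)) | ~~Q): Gödel ¬ of 1 = 0 (operand ≠ 0)
~~((P -> (~P | P)) | ~~Q): Gödel ¬ of 0 = 1 (operand is 0)
(~Q -> ~~((P -> (~P | P)) | ~~Q)): 0 ≤ 1, so result = 1
~R: Gödel ¬ of 0.4 = 0 (operand ≠ 0)
~R: Gödel ¬ of 0.4 = 0 (operand ≠ 0)
(~R & P) = min(0, 0.2) = 0
(~R & (~R & P)) = min(0, 0) = 0
((~R & (~R & P)) | Q) = max(0, 0.3) = 0.3
(((~R & (~R & P)) | Q) -> R): 0.3 ≤ 0.4, so result = 1
((~Q -> ~~((P -> (~P | P)) | ~~Q)) | (((~R & (~R & P)) | Q) -> R)) = max(1, 1) = 1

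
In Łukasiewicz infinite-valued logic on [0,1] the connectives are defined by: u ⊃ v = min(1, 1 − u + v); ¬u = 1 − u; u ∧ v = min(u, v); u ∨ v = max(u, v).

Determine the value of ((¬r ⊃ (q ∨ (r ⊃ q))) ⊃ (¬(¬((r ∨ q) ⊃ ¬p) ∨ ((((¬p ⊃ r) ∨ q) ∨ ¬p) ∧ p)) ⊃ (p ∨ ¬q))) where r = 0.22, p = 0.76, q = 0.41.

¬r: Łukasiewicz ¬ gives 1 − 0.22 = 0.78
(r ⊃ q): min(1, 1 − 0.22 + 0.41) = 1
(q ∨ (r ⊃ q)) = max(0.41, 1) = 1
(¬r ⊃ (q ∨ (r ⊃ q))): min(1, 1 − 0.78 + 1) = 1
(r ∨ q) = max(0.22, 0.41) = 0.41
¬p: Łukasiewicz ¬ gives 1 − 0.76 = 0.24
((r ∨ q) ⊃ ¬p): min(1, 1 − 0.41 + 0.24) = 0.83
¬((r ∨ q) ⊃ ¬p): Łukasiewicz ¬ gives 1 − 0.83 = 0.17
¬p: Łukasiewicz ¬ gives 1 − 0.76 = 0.24
(¬p ⊃ r): min(1, 1 − 0.24 + 0.22) = 0.98
((¬p ⊃ r) ∨ q) = max(0.98, 0.41) = 0.98
¬p: Łukasiewicz ¬ gives 1 − 0.76 = 0.24
(((¬p ⊃ r) ∨ q) ∨ ¬p) = max(0.98, 0.24) = 0.98
((((¬p ⊃ r) ∨ q) ∨ ¬p) ∧ p) = min(0.98, 0.76) = 0.76
(¬((r ∨ q) ⊃ ¬p) ∨ ((((¬p ⊃ r) ∨ q) ∨ ¬p) ∧ p)) = max(0.17, 0.76) = 0.76
¬(¬((r ∨ q) ⊃ ¬p) ∨ ((((¬p ⊃ r) ∨ q) ∨ ¬p) ∧ p)): Łukasiewicz ¬ gives 1 − 0.76 = 0.24
¬q: Łukasiewicz ¬ gives 1 − 0.41 = 0.59
(p ∨ ¬q) = max(0.76, 0.59) = 0.76
(¬(¬((r ∨ q) ⊃ ¬p) ∨ ((((¬p ⊃ r) ∨ q) ∨ ¬p) ∧ p)) ⊃ (p ∨ ¬q)): min(1, 1 − 0.24 + 0.76) = 1
((¬r ⊃ (q ∨ (r ⊃ q))) ⊃ (¬(¬((r ∨ q) ⊃ ¬p) ∨ ((((¬p ⊃ r) ∨ q) ∨ ¬p) ∧ p)) ⊃ (p ∨ ¬q))): min(1, 1 − 1 + 1) = 1

1.00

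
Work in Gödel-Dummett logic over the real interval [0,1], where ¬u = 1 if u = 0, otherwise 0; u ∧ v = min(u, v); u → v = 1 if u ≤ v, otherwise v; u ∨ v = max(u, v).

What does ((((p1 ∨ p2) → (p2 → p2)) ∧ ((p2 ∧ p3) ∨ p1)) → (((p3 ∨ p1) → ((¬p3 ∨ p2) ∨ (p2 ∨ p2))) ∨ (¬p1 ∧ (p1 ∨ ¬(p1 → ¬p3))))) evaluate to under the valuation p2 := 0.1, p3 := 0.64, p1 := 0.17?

0.10

(p1 ∨ p2) = max(0.17, 0.1) = 0.17
(p2 → p2): 0.1 ≤ 0.1, so result = 1
((p1 ∨ p2) → (p2 → p2)): 0.17 ≤ 1, so result = 1
(p2 ∧ p3) = min(0.1, 0.64) = 0.1
((p2 ∧ p3) ∨ p1) = max(0.1, 0.17) = 0.17
(((p1 ∨ p2) → (p2 → p2)) ∧ ((p2 ∧ p3) ∨ p1)) = min(1, 0.17) = 0.17
(p3 ∨ p1) = max(0.64, 0.17) = 0.64
¬p3: Gödel ¬ of 0.64 = 0 (operand ≠ 0)
(¬p3 ∨ p2) = max(0, 0.1) = 0.1
(p2 ∨ p2) = max(0.1, 0.1) = 0.1
((¬p3 ∨ p2) ∨ (p2 ∨ p2)) = max(0.1, 0.1) = 0.1
((p3 ∨ p1) → ((¬p3 ∨ p2) ∨ (p2 ∨ p2))): 0.64 > 0.1, so result = 0.1
¬p1: Gödel ¬ of 0.17 = 0 (operand ≠ 0)
¬p3: Gödel ¬ of 0.64 = 0 (operand ≠ 0)
(p1 → ¬p3): 0.17 > 0, so result = 0
¬(p1 → ¬p3): Gödel ¬ of 0 = 1 (operand is 0)
(p1 ∨ ¬(p1 → ¬p3)) = max(0.17, 1) = 1
(¬p1 ∧ (p1 ∨ ¬(p1 → ¬p3))) = min(0, 1) = 0
(((p3 ∨ p1) → ((¬p3 ∨ p2) ∨ (p2 ∨ p2))) ∨ (¬p1 ∧ (p1 ∨ ¬(p1 → ¬p3)))) = max(0.1, 0) = 0.1
((((p1 ∨ p2) → (p2 → p2)) ∧ ((p2 ∧ p3) ∨ p1)) → (((p3 ∨ p1) → ((¬p3 ∨ p2) ∨ (p2 ∨ p2))) ∨ (¬p1 ∧ (p1 ∨ ¬(p1 → ¬p3))))): 0.17 > 0.1, so result = 0.1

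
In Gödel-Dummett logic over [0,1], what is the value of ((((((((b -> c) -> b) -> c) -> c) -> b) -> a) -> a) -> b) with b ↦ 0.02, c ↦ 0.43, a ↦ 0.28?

0.02

(b -> c): 0.02 ≤ 0.43, so result = 1
((b -> c) -> b): 1 > 0.02, so result = 0.02
(((b -> c) -> b) -> c): 0.02 ≤ 0.43, so result = 1
((((b -> c) -> b) -> c) -> c): 1 > 0.43, so result = 0.43
(((((b -> c) -> b) -> c) -> c) -> b): 0.43 > 0.02, so result = 0.02
((((((b -> c) -> b) -> c) -> c) -> b) -> a): 0.02 ≤ 0.28, so result = 1
(((((((b -> c) -> b) -> c) -> c) -> b) -> a) -> a): 1 > 0.28, so result = 0.28
((((((((b -> c) -> b) -> c) -> c) -> b) -> a) -> a) -> b): 0.28 > 0.02, so result = 0.02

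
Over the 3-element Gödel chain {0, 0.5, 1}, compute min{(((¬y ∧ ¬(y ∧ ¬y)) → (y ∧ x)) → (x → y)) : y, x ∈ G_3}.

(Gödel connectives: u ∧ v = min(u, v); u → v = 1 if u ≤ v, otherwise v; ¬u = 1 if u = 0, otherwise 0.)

The minimum is attained at y = 0.5, x = 1:
  ¬y: Gödel ¬ of 0.5 = 0 (operand ≠ 0)
  ¬y: Gödel ¬ of 0.5 = 0 (operand ≠ 0)
  (y ∧ ¬y) = min(0.5, 0) = 0
  ¬(y ∧ ¬y): Gödel ¬ of 0 = 1 (operand is 0)
  (¬y ∧ ¬(y ∧ ¬y)) = min(0, 1) = 0
  (y ∧ x) = min(0.5, 1) = 0.5
  ((¬y ∧ ¬(y ∧ ¬y)) → (y ∧ x)): 0 ≤ 0.5, so result = 1
  (x → y): 1 > 0.5, so result = 0.5
  (((¬y ∧ ¬(y ∧ ¬y)) → (y ∧ x)) → (x → y)): 1 > 0.5, so result = 0.5
Checking all 9 assignments confirms none give a value below 0.50.

0.50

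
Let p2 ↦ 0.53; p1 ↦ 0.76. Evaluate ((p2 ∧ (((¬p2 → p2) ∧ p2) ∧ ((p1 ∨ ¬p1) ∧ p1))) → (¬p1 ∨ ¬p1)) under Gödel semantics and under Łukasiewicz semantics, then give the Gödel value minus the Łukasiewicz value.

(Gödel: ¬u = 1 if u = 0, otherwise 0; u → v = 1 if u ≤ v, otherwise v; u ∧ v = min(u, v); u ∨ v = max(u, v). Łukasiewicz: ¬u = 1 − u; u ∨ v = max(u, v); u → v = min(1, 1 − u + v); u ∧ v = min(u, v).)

-0.71

Gödel evaluation:
  ¬p2: Gödel ¬ of 0.53 = 0 (operand ≠ 0)
  (¬p2 → p2): 0 ≤ 0.53, so result = 1
  ((¬p2 → p2) ∧ p2) = min(1, 0.53) = 0.53
  ¬p1: Gödel ¬ of 0.76 = 0 (operand ≠ 0)
  (p1 ∨ ¬p1) = max(0.76, 0) = 0.76
  ((p1 ∨ ¬p1) ∧ p1) = min(0.76, 0.76) = 0.76
  (((¬p2 → p2) ∧ p2) ∧ ((p1 ∨ ¬p1) ∧ p1)) = min(0.53, 0.76) = 0.53
  (p2 ∧ (((¬p2 → p2) ∧ p2) ∧ ((p1 ∨ ¬p1) ∧ p1))) = min(0.53, 0.53) = 0.53
  ¬p1: Gödel ¬ of 0.76 = 0 (operand ≠ 0)
  ¬p1: Gödel ¬ of 0.76 = 0 (operand ≠ 0)
  (¬p1 ∨ ¬p1) = max(0, 0) = 0
  ((p2 ∧ (((¬p2 → p2) ∧ p2) ∧ ((p1 ∨ ¬p1) ∧ p1))) → (¬p1 ∨ ¬p1)): 0.53 > 0, so result = 0
  Gödel value = 0
Łukasiewicz evaluation:
  ¬p2: Łukasiewicz ¬ gives 1 − 0.53 = 0.47
  (¬p2 → p2): min(1, 1 − 0.47 + 0.53) = 1
  ((¬p2 → p2) ∧ p2) = min(1, 0.53) = 0.53
  ¬p1: Łukasiewicz ¬ gives 1 − 0.76 = 0.24
  (p1 ∨ ¬p1) = max(0.76, 0.24) = 0.76
  ((p1 ∨ ¬p1) ∧ p1) = min(0.76, 0.76) = 0.76
  (((¬p2 → p2) ∧ p2) ∧ ((p1 ∨ ¬p1) ∧ p1)) = min(0.53, 0.76) = 0.53
  (p2 ∧ (((¬p2 → p2) ∧ p2) ∧ ((p1 ∨ ¬p1) ∧ p1))) = min(0.53, 0.53) = 0.53
  ¬p1: Łukasiewicz ¬ gives 1 − 0.76 = 0.24
  ¬p1: Łukasiewicz ¬ gives 1 − 0.76 = 0.24
  (¬p1 ∨ ¬p1) = max(0.24, 0.24) = 0.24
  ((p2 ∧ (((¬p2 → p2) ∧ p2) ∧ ((p1 ∨ ¬p1) ∧ p1))) → (¬p1 ∨ ¬p1)): min(1, 1 − 0.53 + 0.24) = 0.71
  Łukasiewicz value = 0.71
Difference: 0 − 0.71 = -0.71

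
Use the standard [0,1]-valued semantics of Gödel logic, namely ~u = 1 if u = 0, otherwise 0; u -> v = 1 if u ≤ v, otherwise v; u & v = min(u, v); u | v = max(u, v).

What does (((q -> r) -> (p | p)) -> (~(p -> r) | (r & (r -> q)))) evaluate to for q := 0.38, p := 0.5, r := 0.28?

0.28

(q -> r): 0.38 > 0.28, so result = 0.28
(p | p) = max(0.5, 0.5) = 0.5
((q -> r) -> (p | p)): 0.28 ≤ 0.5, so result = 1
(p -> r): 0.5 > 0.28, so result = 0.28
~(p -> r): Gödel ¬ of 0.28 = 0 (operand ≠ 0)
(r -> q): 0.28 ≤ 0.38, so result = 1
(r & (r -> q)) = min(0.28, 1) = 0.28
(~(p -> r) | (r & (r -> q))) = max(0, 0.28) = 0.28
(((q -> r) -> (p | p)) -> (~(p -> r) | (r & (r -> q)))): 1 > 0.28, so result = 0.28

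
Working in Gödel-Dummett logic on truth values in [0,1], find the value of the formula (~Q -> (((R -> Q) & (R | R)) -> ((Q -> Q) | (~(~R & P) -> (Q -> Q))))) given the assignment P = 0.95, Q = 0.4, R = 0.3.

~Q: Gödel ¬ of 0.4 = 0 (operand ≠ 0)
(R -> Q): 0.3 ≤ 0.4, so result = 1
(R | R) = max(0.3, 0.3) = 0.3
((R -> Q) & (R | R)) = min(1, 0.3) = 0.3
(Q -> Q): 0.4 ≤ 0.4, so result = 1
~R: Gödel ¬ of 0.3 = 0 (operand ≠ 0)
(~R & P) = min(0, 0.95) = 0
~(~R & P): Gödel ¬ of 0 = 1 (operand is 0)
(Q -> Q): 0.4 ≤ 0.4, so result = 1
(~(~R & P) -> (Q -> Q)): 1 ≤ 1, so result = 1
((Q -> Q) | (~(~R & P) -> (Q -> Q))) = max(1, 1) = 1
(((R -> Q) & (R | R)) -> ((Q -> Q) | (~(~R & P) -> (Q -> Q)))): 0.3 ≤ 1, so result = 1
(~Q -> (((R -> Q) & (R | R)) -> ((Q -> Q) | (~(~R & P) -> (Q -> Q))))): 0 ≤ 1, so result = 1

1.00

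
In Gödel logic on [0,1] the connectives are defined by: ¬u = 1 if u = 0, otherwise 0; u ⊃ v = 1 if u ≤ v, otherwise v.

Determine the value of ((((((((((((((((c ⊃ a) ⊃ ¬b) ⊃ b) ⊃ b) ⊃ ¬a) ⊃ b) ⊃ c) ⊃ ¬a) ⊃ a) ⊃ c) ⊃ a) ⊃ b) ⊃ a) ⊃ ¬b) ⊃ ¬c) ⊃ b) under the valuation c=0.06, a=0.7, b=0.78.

(c ⊃ a): 0.06 ≤ 0.7, so result = 1
¬b: Gödel ¬ of 0.78 = 0 (operand ≠ 0)
((c ⊃ a) ⊃ ¬b): 1 > 0, so result = 0
(((c ⊃ a) ⊃ ¬b) ⊃ b): 0 ≤ 0.78, so result = 1
((((c ⊃ a) ⊃ ¬b) ⊃ b) ⊃ b): 1 > 0.78, so result = 0.78
¬a: Gödel ¬ of 0.7 = 0 (operand ≠ 0)
(((((c ⊃ a) ⊃ ¬b) ⊃ b) ⊃ b) ⊃ ¬a): 0.78 > 0, so result = 0
((((((c ⊃ a) ⊃ ¬b) ⊃ b) ⊃ b) ⊃ ¬a) ⊃ b): 0 ≤ 0.78, so result = 1
(((((((c ⊃ a) ⊃ ¬b) ⊃ b) ⊃ b) ⊃ ¬a) ⊃ b) ⊃ c): 1 > 0.06, so result = 0.06
¬a: Gödel ¬ of 0.7 = 0 (operand ≠ 0)
((((((((c ⊃ a) ⊃ ¬b) ⊃ b) ⊃ b) ⊃ ¬a) ⊃ b) ⊃ c) ⊃ ¬a): 0.06 > 0, so result = 0
(((((((((c ⊃ a) ⊃ ¬b) ⊃ b) ⊃ b) ⊃ ¬a) ⊃ b) ⊃ c) ⊃ ¬a) ⊃ a): 0 ≤ 0.7, so result = 1
((((((((((c ⊃ a) ⊃ ¬b) ⊃ b) ⊃ b) ⊃ ¬a) ⊃ b) ⊃ c) ⊃ ¬a) ⊃ a) ⊃ c): 1 > 0.06, so result = 0.06
(((((((((((c ⊃ a) ⊃ ¬b) ⊃ b) ⊃ b) ⊃ ¬a) ⊃ b) ⊃ c) ⊃ ¬a) ⊃ a) ⊃ c) ⊃ a): 0.06 ≤ 0.7, so result = 1
((((((((((((c ⊃ a) ⊃ ¬b) ⊃ b) ⊃ b) ⊃ ¬a) ⊃ b) ⊃ c) ⊃ ¬a) ⊃ a) ⊃ c) ⊃ a) ⊃ b): 1 > 0.78, so result = 0.78
(((((((((((((c ⊃ a) ⊃ ¬b) ⊃ b) ⊃ b) ⊃ ¬a) ⊃ b) ⊃ c) ⊃ ¬a) ⊃ a) ⊃ c) ⊃ a) ⊃ b) ⊃ a): 0.78 > 0.7, so result = 0.7
¬b: Gödel ¬ of 0.78 = 0 (operand ≠ 0)
((((((((((((((c ⊃ a) ⊃ ¬b) ⊃ b) ⊃ b) ⊃ ¬a) ⊃ b) ⊃ c) ⊃ ¬a) ⊃ a) ⊃ c) ⊃ a) ⊃ b) ⊃ a) ⊃ ¬b): 0.7 > 0, so result = 0
¬c: Gödel ¬ of 0.06 = 0 (operand ≠ 0)
(((((((((((((((c ⊃ a) ⊃ ¬b) ⊃ b) ⊃ b) ⊃ ¬a) ⊃ b) ⊃ c) ⊃ ¬a) ⊃ a) ⊃ c) ⊃ a) ⊃ b) ⊃ a) ⊃ ¬b) ⊃ ¬c): 0 ≤ 0, so result = 1
((((((((((((((((c ⊃ a) ⊃ ¬b) ⊃ b) ⊃ b) ⊃ ¬a) ⊃ b) ⊃ c) ⊃ ¬a) ⊃ a) ⊃ c) ⊃ a) ⊃ b) ⊃ a) ⊃ ¬b) ⊃ ¬c) ⊃ b): 1 > 0.78, so result = 0.78

0.78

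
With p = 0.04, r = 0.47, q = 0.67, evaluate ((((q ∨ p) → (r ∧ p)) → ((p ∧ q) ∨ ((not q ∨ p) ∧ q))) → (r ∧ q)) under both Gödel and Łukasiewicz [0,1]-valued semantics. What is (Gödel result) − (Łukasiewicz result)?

-0.04

Gödel evaluation:
  (q ∨ p) = max(0.67, 0.04) = 0.67
  (r ∧ p) = min(0.47, 0.04) = 0.04
  ((q ∨ p) → (r ∧ p)): 0.67 > 0.04, so result = 0.04
  (p ∧ q) = min(0.04, 0.67) = 0.04
  not q: Gödel ¬ of 0.67 = 0 (operand ≠ 0)
  (not q ∨ p) = max(0, 0.04) = 0.04
  ((not q ∨ p) ∧ q) = min(0.04, 0.67) = 0.04
  ((p ∧ q) ∨ ((not q ∨ p) ∧ q)) = max(0.04, 0.04) = 0.04
  (((q ∨ p) → (r ∧ p)) → ((p ∧ q) ∨ ((not q ∨ p) ∧ q))): 0.04 ≤ 0.04, so result = 1
  (r ∧ q) = min(0.47, 0.67) = 0.47
  ((((q ∨ p) → (r ∧ p)) → ((p ∧ q) ∨ ((not q ∨ p) ∧ q))) → (r ∧ q)): 1 > 0.47, so result = 0.47
  Gödel value = 0.47
Łukasiewicz evaluation:
  (q ∨ p) = max(0.67, 0.04) = 0.67
  (r ∧ p) = min(0.47, 0.04) = 0.04
  ((q ∨ p) → (r ∧ p)): min(1, 1 − 0.67 + 0.04) = 0.37
  (p ∧ q) = min(0.04, 0.67) = 0.04
  not q: Łukasiewicz ¬ gives 1 − 0.67 = 0.33
  (not q ∨ p) = max(0.33, 0.04) = 0.33
  ((not q ∨ p) ∧ q) = min(0.33, 0.67) = 0.33
  ((p ∧ q) ∨ ((not q ∨ p) ∧ q)) = max(0.04, 0.33) = 0.33
  (((q ∨ p) → (r ∧ p)) → ((p ∧ q) ∨ ((not q ∨ p) ∧ q))): min(1, 1 − 0.37 + 0.33) = 0.96
  (r ∧ q) = min(0.47, 0.67) = 0.47
  ((((q ∨ p) → (r ∧ p)) → ((p ∧ q) ∨ ((not q ∨ p) ∧ q))) → (r ∧ q)): min(1, 1 − 0.96 + 0.47) = 0.51
  Łukasiewicz value = 0.51
Difference: 0.47 − 0.51 = -0.04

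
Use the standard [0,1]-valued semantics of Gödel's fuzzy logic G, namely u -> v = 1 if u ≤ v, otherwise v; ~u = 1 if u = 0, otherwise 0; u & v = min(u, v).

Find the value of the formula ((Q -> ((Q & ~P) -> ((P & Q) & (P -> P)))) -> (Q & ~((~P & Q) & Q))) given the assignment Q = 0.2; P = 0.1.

~P: Gödel ¬ of 0.1 = 0 (operand ≠ 0)
(Q & ~P) = min(0.2, 0) = 0
(P & Q) = min(0.1, 0.2) = 0.1
(P -> P): 0.1 ≤ 0.1, so result = 1
((P & Q) & (P -> P)) = min(0.1, 1) = 0.1
((Q & ~P) -> ((P & Q) & (P -> P))): 0 ≤ 0.1, so result = 1
(Q -> ((Q & ~P) -> ((P & Q) & (P -> P)))): 0.2 ≤ 1, so result = 1
~P: Gödel ¬ of 0.1 = 0 (operand ≠ 0)
(~P & Q) = min(0, 0.2) = 0
((~P & Q) & Q) = min(0, 0.2) = 0
~((~P & Q) & Q): Gödel ¬ of 0 = 1 (operand is 0)
(Q & ~((~P & Q) & Q)) = min(0.2, 1) = 0.2
((Q -> ((Q & ~P) -> ((P & Q) & (P -> P)))) -> (Q & ~((~P & Q) & Q))): 1 > 0.2, so result = 0.2

0.20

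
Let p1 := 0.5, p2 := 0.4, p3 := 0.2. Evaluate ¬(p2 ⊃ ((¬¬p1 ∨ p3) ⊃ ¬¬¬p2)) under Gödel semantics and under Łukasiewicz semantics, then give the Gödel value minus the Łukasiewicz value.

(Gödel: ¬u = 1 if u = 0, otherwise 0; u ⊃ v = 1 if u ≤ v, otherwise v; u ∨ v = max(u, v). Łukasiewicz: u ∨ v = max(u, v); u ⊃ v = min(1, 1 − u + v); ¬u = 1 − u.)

Gödel evaluation:
  ¬p1: Gödel ¬ of 0.5 = 0 (operand ≠ 0)
  ¬¬p1: Gödel ¬ of 0 = 1 (operand is 0)
  (¬¬p1 ∨ p3) = max(1, 0.2) = 1
  ¬p2: Gödel ¬ of 0.4 = 0 (operand ≠ 0)
  ¬¬p2: Gödel ¬ of 0 = 1 (operand is 0)
  ¬¬¬p2: Gödel ¬ of 1 = 0 (operand ≠ 0)
  ((¬¬p1 ∨ p3) ⊃ ¬¬¬p2): 1 > 0, so result = 0
  (p2 ⊃ ((¬¬p1 ∨ p3) ⊃ ¬¬¬p2)): 0.4 > 0, so result = 0
  ¬(p2 ⊃ ((¬¬p1 ∨ p3) ⊃ ¬¬¬p2)): Gödel ¬ of 0 = 1 (operand is 0)
  Gödel value = 1
Łukasiewicz evaluation:
  ¬p1: Łukasiewicz ¬ gives 1 − 0.5 = 0.5
  ¬¬p1: Łukasiewicz ¬ gives 1 − 0.5 = 0.5
  (¬¬p1 ∨ p3) = max(0.5, 0.2) = 0.5
  ¬p2: Łukasiewicz ¬ gives 1 − 0.4 = 0.6
  ¬¬p2: Łukasiewicz ¬ gives 1 − 0.6 = 0.4
  ¬¬¬p2: Łukasiewicz ¬ gives 1 − 0.4 = 0.6
  ((¬¬p1 ∨ p3) ⊃ ¬¬¬p2): min(1, 1 − 0.5 + 0.6) = 1
  (p2 ⊃ ((¬¬p1 ∨ p3) ⊃ ¬¬¬p2)): min(1, 1 − 0.4 + 1) = 1
  ¬(p2 ⊃ ((¬¬p1 ∨ p3) ⊃ ¬¬¬p2)): Łukasiewicz ¬ gives 1 − 1 = 0
  Łukasiewicz value = 0
Difference: 1 − 0 = 1.00

1.00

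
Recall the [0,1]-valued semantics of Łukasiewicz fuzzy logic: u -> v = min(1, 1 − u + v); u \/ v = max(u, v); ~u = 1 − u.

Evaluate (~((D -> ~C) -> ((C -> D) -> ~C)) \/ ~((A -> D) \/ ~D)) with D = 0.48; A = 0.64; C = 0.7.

~C: Łukasiewicz ¬ gives 1 − 0.7 = 0.3
(D -> ~C): min(1, 1 − 0.48 + 0.3) = 0.82
(C -> D): min(1, 1 − 0.7 + 0.48) = 0.78
~C: Łukasiewicz ¬ gives 1 − 0.7 = 0.3
((C -> D) -> ~C): min(1, 1 − 0.78 + 0.3) = 0.52
((D -> ~C) -> ((C -> D) -> ~C)): min(1, 1 − 0.82 + 0.52) = 0.7
~((D -> ~C) -> ((C -> D) -> ~C)): Łukasiewicz ¬ gives 1 − 0.7 = 0.3
(A -> D): min(1, 1 − 0.64 + 0.48) = 0.84
~D: Łukasiewicz ¬ gives 1 − 0.48 = 0.52
((A -> D) \/ ~D) = max(0.84, 0.52) = 0.84
~((A -> D) \/ ~D): Łukasiewicz ¬ gives 1 − 0.84 = 0.16
(~((D -> ~C) -> ((C -> D) -> ~C)) \/ ~((A -> D) \/ ~D)) = max(0.3, 0.16) = 0.3

0.30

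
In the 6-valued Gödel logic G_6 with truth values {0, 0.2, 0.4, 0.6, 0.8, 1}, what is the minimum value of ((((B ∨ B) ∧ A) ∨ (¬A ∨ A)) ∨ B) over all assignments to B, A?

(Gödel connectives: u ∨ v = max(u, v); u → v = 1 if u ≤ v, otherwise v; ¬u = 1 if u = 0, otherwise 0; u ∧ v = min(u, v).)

The minimum is attained at B = 0, A = 0.2:
  (B ∨ B) = max(0, 0) = 0
  ((B ∨ B) ∧ A) = min(0, 0.2) = 0
  ¬A: Gödel ¬ of 0.2 = 0 (operand ≠ 0)
  (¬A ∨ A) = max(0, 0.2) = 0.2
  (((B ∨ B) ∧ A) ∨ (¬A ∨ A)) = max(0, 0.2) = 0.2
  ((((B ∨ B) ∧ A) ∨ (¬A ∨ A)) ∨ B) = max(0.2, 0) = 0.2
Checking all 36 assignments confirms none give a value below 0.20.

0.20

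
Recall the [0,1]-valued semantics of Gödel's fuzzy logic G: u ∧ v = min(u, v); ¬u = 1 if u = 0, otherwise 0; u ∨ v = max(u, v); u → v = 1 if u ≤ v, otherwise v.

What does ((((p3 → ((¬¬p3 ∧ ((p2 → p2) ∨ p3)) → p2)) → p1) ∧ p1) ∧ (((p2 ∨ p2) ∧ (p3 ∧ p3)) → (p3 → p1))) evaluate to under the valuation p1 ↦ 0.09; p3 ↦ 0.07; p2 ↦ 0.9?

0.09

¬p3: Gödel ¬ of 0.07 = 0 (operand ≠ 0)
¬¬p3: Gödel ¬ of 0 = 1 (operand is 0)
(p2 → p2): 0.9 ≤ 0.9, so result = 1
((p2 → p2) ∨ p3) = max(1, 0.07) = 1
(¬¬p3 ∧ ((p2 → p2) ∨ p3)) = min(1, 1) = 1
((¬¬p3 ∧ ((p2 → p2) ∨ p3)) → p2): 1 > 0.9, so result = 0.9
(p3 → ((¬¬p3 ∧ ((p2 → p2) ∨ p3)) → p2)): 0.07 ≤ 0.9, so result = 1
((p3 → ((¬¬p3 ∧ ((p2 → p2) ∨ p3)) → p2)) → p1): 1 > 0.09, so result = 0.09
(((p3 → ((¬¬p3 ∧ ((p2 → p2) ∨ p3)) → p2)) → p1) ∧ p1) = min(0.09, 0.09) = 0.09
(p2 ∨ p2) = max(0.9, 0.9) = 0.9
(p3 ∧ p3) = min(0.07, 0.07) = 0.07
((p2 ∨ p2) ∧ (p3 ∧ p3)) = min(0.9, 0.07) = 0.07
(p3 → p1): 0.07 ≤ 0.09, so result = 1
(((p2 ∨ p2) ∧ (p3 ∧ p3)) → (p3 → p1)): 0.07 ≤ 1, so result = 1
((((p3 → ((¬¬p3 ∧ ((p2 → p2) ∨ p3)) → p2)) → p1) ∧ p1) ∧ (((p2 ∨ p2) ∧ (p3 ∧ p3)) → (p3 → p1))) = min(0.09, 1) = 0.09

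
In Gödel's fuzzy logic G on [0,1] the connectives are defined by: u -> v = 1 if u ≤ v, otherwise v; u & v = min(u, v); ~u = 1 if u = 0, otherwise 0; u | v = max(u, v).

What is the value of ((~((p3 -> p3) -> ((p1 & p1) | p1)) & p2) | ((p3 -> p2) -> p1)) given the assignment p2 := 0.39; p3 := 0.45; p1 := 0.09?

0.09

(p3 -> p3): 0.45 ≤ 0.45, so result = 1
(p1 & p1) = min(0.09, 0.09) = 0.09
((p1 & p1) | p1) = max(0.09, 0.09) = 0.09
((p3 -> p3) -> ((p1 & p1) | p1)): 1 > 0.09, so result = 0.09
~((p3 -> p3) -> ((p1 & p1) | p1)): Gödel ¬ of 0.09 = 0 (operand ≠ 0)
(~((p3 -> p3) -> ((p1 & p1) | p1)) & p2) = min(0, 0.39) = 0
(p3 -> p2): 0.45 > 0.39, so result = 0.39
((p3 -> p2) -> p1): 0.39 > 0.09, so result = 0.09
((~((p3 -> p3) -> ((p1 & p1) | p1)) & p2) | ((p3 -> p2) -> p1)) = max(0, 0.09) = 0.09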